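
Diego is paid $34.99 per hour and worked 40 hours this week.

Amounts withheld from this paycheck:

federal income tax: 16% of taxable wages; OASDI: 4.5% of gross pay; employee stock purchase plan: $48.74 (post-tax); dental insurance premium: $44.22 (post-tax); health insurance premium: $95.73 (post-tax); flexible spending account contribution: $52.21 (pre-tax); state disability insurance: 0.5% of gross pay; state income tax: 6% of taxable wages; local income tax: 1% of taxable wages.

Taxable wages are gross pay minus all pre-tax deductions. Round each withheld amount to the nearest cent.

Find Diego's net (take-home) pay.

$778.83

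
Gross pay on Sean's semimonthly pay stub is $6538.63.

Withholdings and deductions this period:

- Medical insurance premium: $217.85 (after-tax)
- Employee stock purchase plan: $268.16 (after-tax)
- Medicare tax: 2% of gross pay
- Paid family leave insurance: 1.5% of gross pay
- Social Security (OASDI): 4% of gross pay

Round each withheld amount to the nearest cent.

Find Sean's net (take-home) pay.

$5562.22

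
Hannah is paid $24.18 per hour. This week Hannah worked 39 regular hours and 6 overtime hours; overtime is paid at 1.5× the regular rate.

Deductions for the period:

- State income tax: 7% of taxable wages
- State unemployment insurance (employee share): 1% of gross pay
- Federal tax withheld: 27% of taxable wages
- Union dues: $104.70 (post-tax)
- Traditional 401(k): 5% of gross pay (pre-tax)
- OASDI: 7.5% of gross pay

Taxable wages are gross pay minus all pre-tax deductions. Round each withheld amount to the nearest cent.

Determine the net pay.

$524.37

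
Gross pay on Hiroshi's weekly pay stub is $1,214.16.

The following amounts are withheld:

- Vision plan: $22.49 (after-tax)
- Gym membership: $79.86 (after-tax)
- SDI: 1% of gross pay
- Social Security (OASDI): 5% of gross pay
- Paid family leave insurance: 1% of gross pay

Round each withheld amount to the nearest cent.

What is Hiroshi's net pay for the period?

Paid family leave insurance: $1,214.16 × 0.01 = $12.14
SDI: $1,214.16 × 0.01 = $12.14
Social Security (OASDI): $1,214.16 × 0.05 = $60.71
Vision plan: $22.49
Gym membership: $79.86
Total deductions = $12.14 + $12.14 + $60.71 + $22.49 + $79.86 = $187.34
Net pay = $1,214.16 − $187.34 = $1,026.82

$1,026.82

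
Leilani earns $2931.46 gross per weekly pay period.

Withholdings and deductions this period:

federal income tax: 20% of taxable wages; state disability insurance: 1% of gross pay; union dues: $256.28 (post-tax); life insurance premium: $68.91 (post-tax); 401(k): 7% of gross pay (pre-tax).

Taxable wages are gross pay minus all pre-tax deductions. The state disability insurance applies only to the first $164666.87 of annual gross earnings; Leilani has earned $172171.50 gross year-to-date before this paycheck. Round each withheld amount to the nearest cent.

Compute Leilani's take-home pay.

$1855.82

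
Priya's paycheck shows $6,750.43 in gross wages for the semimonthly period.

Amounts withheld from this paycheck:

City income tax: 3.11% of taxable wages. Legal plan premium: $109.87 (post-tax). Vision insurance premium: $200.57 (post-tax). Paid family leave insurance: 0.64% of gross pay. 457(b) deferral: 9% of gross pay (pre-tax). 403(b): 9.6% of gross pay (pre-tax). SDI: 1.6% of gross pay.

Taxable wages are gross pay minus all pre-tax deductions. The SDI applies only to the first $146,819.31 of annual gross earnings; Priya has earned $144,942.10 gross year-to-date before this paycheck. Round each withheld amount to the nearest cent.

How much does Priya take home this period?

$4,940.28

403(b): $6,750.43 × 0.096 = $648.04
457(b) deferral: $6,750.43 × 0.09 = $607.54
Pre-tax total = $648.04 + $607.54 = $1,255.58
Taxable wages = $6,750.43 − $1,255.58 = $5,494.85
City income tax: $5,494.85 × 0.0311 = $170.89
SDI: only $146,819.31 − $144,942.10 = $1,877.21 of this check is subject → $1,877.21 × 0.016 = $30.04
Paid family leave insurance: $6,750.43 × 0.0064 = $43.20
Vision insurance premium: $200.57
Legal plan premium: $109.87
Total deductions = $648.04 + $607.54 + $170.89 + $30.04 + $43.20 + $200.57 + $109.87 = $1,810.15
Net pay = $6,750.43 − $1,810.15 = $4,940.28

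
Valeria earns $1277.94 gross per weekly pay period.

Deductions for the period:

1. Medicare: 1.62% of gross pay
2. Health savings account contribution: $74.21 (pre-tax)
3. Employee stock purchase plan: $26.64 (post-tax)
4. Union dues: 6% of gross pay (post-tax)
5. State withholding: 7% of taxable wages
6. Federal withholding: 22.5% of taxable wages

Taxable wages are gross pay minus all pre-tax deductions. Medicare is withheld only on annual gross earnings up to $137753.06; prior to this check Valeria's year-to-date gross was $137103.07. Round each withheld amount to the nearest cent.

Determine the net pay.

Health savings account contribution: $74.21
Taxable wages = $1277.94 − $74.21 = $1203.73
State withholding: $1203.73 × 0.07 = $84.26
Federal withholding: $1203.73 × 0.225 = $270.84
Medicare: only $137753.06 − $137103.07 = $649.99 of this check is subject → $649.99 × 0.0162 = $10.53
Union dues: $1277.94 × 0.06 = $76.68
Employee stock purchase plan: $26.64
Total deductions = $74.21 + $84.26 + $270.84 + $10.53 + $76.68 + $26.64 = $543.16
Net pay = $1277.94 − $543.16 = $734.78

$734.78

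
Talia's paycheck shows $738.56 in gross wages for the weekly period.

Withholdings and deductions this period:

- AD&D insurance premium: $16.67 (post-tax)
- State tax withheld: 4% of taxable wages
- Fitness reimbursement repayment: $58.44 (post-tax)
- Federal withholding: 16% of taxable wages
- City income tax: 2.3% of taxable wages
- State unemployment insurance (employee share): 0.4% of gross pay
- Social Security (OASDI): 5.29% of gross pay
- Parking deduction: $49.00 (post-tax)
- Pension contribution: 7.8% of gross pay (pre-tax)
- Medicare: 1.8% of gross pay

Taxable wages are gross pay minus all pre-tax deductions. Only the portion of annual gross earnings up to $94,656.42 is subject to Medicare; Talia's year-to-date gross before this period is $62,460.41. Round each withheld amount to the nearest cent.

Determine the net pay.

Pension contribution: $738.56 × 0.078 = $57.61
Taxable wages = $738.56 − $57.61 = $680.95
Federal withholding: $680.95 × 0.16 = $108.95
State tax withheld: $680.95 × 0.04 = $27.24
City income tax: $680.95 × 0.023 = $15.66
State unemployment insurance (employee share): $738.56 × 0.004 = $2.95
Social Security (OASDI): $738.56 × 0.0529 = $39.07
Medicare: cap not yet reached, full $738.56 is subject → $738.56 × 0.018 = $13.29
Parking deduction: $49.00
AD&D insurance premium: $16.67
Fitness reimbursement repayment: $58.44
Total deductions = $57.61 + $108.95 + $27.24 + $15.66 + $2.95 + $39.07 + $13.29 + $49.00 + $16.67 + $58.44 = $388.88
Net pay = $738.56 − $388.88 = $349.68

$349.68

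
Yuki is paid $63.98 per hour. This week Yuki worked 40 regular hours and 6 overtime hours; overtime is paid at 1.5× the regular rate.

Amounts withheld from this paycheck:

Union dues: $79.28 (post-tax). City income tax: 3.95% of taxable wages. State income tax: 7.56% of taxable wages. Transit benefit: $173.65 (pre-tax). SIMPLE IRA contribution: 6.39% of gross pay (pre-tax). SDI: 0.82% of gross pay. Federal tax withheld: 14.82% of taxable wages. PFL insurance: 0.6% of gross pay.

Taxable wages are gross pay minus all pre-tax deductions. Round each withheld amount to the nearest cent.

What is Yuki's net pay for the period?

$1,910.26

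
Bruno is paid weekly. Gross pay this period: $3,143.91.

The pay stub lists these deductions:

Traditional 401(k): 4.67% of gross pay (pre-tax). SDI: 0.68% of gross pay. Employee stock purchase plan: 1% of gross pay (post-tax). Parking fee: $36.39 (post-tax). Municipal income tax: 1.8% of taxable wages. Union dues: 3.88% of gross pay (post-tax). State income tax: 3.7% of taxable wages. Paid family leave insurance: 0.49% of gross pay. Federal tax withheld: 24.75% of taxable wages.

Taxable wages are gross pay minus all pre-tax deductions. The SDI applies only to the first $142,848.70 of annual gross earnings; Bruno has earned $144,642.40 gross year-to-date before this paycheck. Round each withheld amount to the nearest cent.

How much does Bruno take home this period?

$1,885.25

Traditional 401(k): $3,143.91 × 0.0467 = $146.82
Taxable wages = $3,143.91 − $146.82 = $2,997.09
Federal tax withheld: $2,997.09 × 0.2475 = $741.78
State income tax: $2,997.09 × 0.037 = $110.89
Municipal income tax: $2,997.09 × 0.018 = $53.95
SDI: annual cap $142,848.70 already reached (YTD $144,642.40), so $0.00
Paid family leave insurance: $3,143.91 × 0.0049 = $15.41
Employee stock purchase plan: $3,143.91 × 0.01 = $31.44
Parking fee: $36.39
Union dues: $3,143.91 × 0.0388 = $121.98
Total deductions = $146.82 + $741.78 + $110.89 + $53.95 + $0.00 + $15.41 + $31.44 + $36.39 + $121.98 = $1,258.66
Net pay = $3,143.91 − $1,258.66 = $1,885.25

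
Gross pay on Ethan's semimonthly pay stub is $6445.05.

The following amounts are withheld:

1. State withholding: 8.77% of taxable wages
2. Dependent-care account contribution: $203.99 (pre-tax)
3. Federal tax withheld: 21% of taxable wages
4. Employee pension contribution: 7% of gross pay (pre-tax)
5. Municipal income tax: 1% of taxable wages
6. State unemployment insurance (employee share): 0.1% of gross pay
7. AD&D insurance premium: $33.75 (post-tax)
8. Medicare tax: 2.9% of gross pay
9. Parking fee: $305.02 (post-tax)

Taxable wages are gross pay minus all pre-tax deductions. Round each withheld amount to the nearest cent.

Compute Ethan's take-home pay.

Dependent-care account contribution: $203.99
Employee pension contribution: $6445.05 × 0.07 = $451.15
Pre-tax total = $203.99 + $451.15 = $655.14
Taxable wages = $6445.05 − $655.14 = $5789.91
Municipal income tax: $5789.91 × 0.01 = $57.90
Federal tax withheld: $5789.91 × 0.21 = $1215.88
State withholding: $5789.91 × 0.0877 = $507.78
State unemployment insurance (employee share): $6445.05 × 0.001 = $6.45
Medicare tax: $6445.05 × 0.029 = $186.91
Parking fee: $305.02
AD&D insurance premium: $33.75
Total deductions = $203.99 + $451.15 + $57.90 + $1215.88 + $507.78 + $6.45 + $186.91 + $305.02 + $33.75 = $2968.83
Net pay = $6445.05 − $2968.83 = $3476.22

$3476.22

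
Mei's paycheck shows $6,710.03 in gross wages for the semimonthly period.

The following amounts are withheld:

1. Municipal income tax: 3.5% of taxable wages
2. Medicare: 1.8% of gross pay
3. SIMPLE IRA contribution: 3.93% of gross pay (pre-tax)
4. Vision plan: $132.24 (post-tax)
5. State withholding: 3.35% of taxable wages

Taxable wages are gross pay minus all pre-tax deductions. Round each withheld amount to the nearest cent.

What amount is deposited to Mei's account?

$5,751.74

SIMPLE IRA contribution: $6,710.03 × 0.0393 = $263.70
Taxable wages = $6,710.03 − $263.70 = $6,446.33
State withholding: $6,446.33 × 0.0335 = $215.95
Municipal income tax: $6,446.33 × 0.035 = $225.62
Medicare: $6,710.03 × 0.018 = $120.78
Vision plan: $132.24
Total deductions = $263.70 + $215.95 + $225.62 + $120.78 + $132.24 = $958.29
Net pay = $6,710.03 − $958.29 = $5,751.74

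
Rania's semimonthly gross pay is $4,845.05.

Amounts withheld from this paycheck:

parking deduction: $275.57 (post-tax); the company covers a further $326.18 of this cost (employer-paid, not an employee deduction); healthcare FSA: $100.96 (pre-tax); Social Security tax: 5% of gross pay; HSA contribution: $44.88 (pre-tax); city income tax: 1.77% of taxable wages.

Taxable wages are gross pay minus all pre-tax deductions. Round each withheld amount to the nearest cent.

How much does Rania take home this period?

$4,098.21

HSA contribution: $44.88
Healthcare FSA: $100.96
Pre-tax total = $44.88 + $100.96 = $145.84
Taxable wages = $4,845.05 − $145.84 = $4,699.21
City income tax: $4,699.21 × 0.0177 = $83.18
Social Security tax: $4,845.05 × 0.05 = $242.25
Parking deduction: $275.57
(Employer's $326.18 toward parking deduction is not withheld from the employee.)
Total deductions = $44.88 + $100.96 + $83.18 + $242.25 + $275.57 = $746.84
Net pay = $4,845.05 − $746.84 = $4,098.21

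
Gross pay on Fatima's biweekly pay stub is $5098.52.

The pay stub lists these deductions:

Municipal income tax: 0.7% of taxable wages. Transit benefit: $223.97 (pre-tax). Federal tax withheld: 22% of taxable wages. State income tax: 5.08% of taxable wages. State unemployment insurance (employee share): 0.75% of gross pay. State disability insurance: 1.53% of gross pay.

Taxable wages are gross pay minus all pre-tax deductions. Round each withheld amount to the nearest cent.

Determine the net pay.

Transit benefit: $223.97
Taxable wages = $5098.52 − $223.97 = $4874.55
Municipal income tax: $4874.55 × 0.007 = $34.12
State income tax: $4874.55 × 0.0508 = $247.63
Federal tax withheld: $4874.55 × 0.22 = $1072.40
State unemployment insurance (employee share): $5098.52 × 0.0075 = $38.24
State disability insurance: $5098.52 × 0.0153 = $78.01
Total deductions = $223.97 + $34.12 + $247.63 + $1072.40 + $38.24 + $78.01 = $1694.37
Net pay = $5098.52 − $1694.37 = $3404.15

$3404.15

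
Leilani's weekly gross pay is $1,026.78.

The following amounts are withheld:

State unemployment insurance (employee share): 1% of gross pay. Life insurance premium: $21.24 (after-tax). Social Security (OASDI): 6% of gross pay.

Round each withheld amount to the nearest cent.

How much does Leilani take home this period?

State unemployment insurance (employee share): $1,026.78 × 0.01 = $10.27
Social Security (OASDI): $1,026.78 × 0.06 = $61.61
Life insurance premium: $21.24
Total deductions = $10.27 + $61.61 + $21.24 = $93.12
Net pay = $1,026.78 − $93.12 = $933.66

$933.66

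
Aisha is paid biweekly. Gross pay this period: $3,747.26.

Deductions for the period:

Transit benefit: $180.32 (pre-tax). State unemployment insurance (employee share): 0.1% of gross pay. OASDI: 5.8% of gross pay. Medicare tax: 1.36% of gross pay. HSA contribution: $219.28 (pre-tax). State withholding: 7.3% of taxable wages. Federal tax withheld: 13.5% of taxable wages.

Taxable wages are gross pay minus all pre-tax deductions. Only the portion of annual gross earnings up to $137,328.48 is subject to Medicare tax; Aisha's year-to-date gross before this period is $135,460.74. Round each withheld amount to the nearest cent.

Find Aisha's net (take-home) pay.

$2,404.86

HSA contribution: $219.28
Transit benefit: $180.32
Pre-tax total = $219.28 + $180.32 = $399.60
Taxable wages = $3,747.26 − $399.60 = $3,347.66
State withholding: $3,347.66 × 0.073 = $244.38
Federal tax withheld: $3,347.66 × 0.135 = $451.93
Medicare tax: only $137,328.48 − $135,460.74 = $1,867.74 of this check is subject → $1,867.74 × 0.0136 = $25.40
State unemployment insurance (employee share): $3,747.26 × 0.001 = $3.75
OASDI: $3,747.26 × 0.058 = $217.34
Total deductions = $219.28 + $180.32 + $244.38 + $451.93 + $25.40 + $3.75 + $217.34 = $1,342.40
Net pay = $3,747.26 − $1,342.40 = $2,404.86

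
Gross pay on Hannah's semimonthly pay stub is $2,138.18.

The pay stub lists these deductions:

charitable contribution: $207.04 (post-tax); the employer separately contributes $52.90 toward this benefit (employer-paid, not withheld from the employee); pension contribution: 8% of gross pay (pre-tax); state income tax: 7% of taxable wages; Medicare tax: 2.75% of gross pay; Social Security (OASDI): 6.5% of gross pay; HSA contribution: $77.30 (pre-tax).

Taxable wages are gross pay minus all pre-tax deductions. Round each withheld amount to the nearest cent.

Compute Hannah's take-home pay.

$1,352.72

Pension contribution: $2,138.18 × 0.08 = $171.05
HSA contribution: $77.30
Pre-tax total = $171.05 + $77.30 = $248.35
Taxable wages = $2,138.18 − $248.35 = $1,889.83
State income tax: $1,889.83 × 0.07 = $132.29
Social Security (OASDI): $2,138.18 × 0.065 = $138.98
Medicare tax: $2,138.18 × 0.0275 = $58.80
Charitable contribution: $207.04
(Employer's $52.90 toward charitable contribution is not withheld from the employee.)
Total deductions = $171.05 + $77.30 + $132.29 + $138.98 + $58.80 + $207.04 = $785.46
Net pay = $2,138.18 − $785.46 = $1,352.72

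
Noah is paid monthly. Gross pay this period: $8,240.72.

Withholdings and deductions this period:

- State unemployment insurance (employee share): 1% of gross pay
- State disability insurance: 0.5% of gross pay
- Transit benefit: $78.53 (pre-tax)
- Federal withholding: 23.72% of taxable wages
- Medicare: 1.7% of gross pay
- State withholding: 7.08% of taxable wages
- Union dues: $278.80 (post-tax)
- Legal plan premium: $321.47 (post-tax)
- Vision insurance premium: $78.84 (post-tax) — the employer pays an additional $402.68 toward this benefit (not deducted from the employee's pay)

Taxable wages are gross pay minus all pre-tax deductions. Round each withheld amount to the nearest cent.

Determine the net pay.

Transit benefit: $78.53
Taxable wages = $8,240.72 − $78.53 = $8,162.19
Federal withholding: $8,162.19 × 0.2372 = $1,936.07
State withholding: $8,162.19 × 0.0708 = $577.88
State disability insurance: $8,240.72 × 0.005 = $41.20
State unemployment insurance (employee share): $8,240.72 × 0.01 = $82.41
Medicare: $8,240.72 × 0.017 = $140.09
Vision insurance premium: $78.84
Legal plan premium: $321.47
Union dues: $278.80
(Employer's $402.68 toward vision insurance premium is not withheld from the employee.)
Total deductions = $78.53 + $1,936.07 + $577.88 + $41.20 + $82.41 + $140.09 + $78.84 + $321.47 + $278.80 = $3,535.29
Net pay = $8,240.72 − $3,535.29 = $4,705.43

$4,705.43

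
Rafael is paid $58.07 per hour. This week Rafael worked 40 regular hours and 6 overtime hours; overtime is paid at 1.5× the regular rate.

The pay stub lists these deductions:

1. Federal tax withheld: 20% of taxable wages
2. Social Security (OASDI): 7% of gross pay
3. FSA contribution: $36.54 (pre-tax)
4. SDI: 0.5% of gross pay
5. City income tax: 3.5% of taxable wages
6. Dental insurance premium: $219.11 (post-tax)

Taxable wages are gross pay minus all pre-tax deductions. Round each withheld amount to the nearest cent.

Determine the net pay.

Regular pay: 40 × $58.07 = $2322.80
Overtime pay: 6 × $58.07 × 1.5 = $522.63
Gross pay = $2322.80 + $522.63 = $2845.43
FSA contribution: $36.54
Taxable wages = $2845.43 − $36.54 = $2808.89
Federal tax withheld: $2808.89 × 0.2 = $561.78
City income tax: $2808.89 × 0.035 = $98.31
SDI: $2845.43 × 0.005 = $14.23
Social Security (OASDI): $2845.43 × 0.07 = $199.18
Dental insurance premium: $219.11
Total deductions = $36.54 + $561.78 + $98.31 + $14.23 + $199.18 + $219.11 = $1129.15
Net pay = $2845.43 − $1129.15 = $1716.28

$1716.28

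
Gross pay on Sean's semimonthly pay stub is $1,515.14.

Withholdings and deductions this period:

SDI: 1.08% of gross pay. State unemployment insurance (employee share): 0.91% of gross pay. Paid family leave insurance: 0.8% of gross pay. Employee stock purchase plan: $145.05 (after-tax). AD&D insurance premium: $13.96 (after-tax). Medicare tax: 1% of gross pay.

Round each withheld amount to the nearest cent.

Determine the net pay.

Paid family leave insurance: $1,515.14 × 0.008 = $12.12
SDI: $1,515.14 × 0.0108 = $16.36
State unemployment insurance (employee share): $1,515.14 × 0.0091 = $13.79
Medicare tax: $1,515.14 × 0.01 = $15.15
Employee stock purchase plan: $145.05
AD&D insurance premium: $13.96
Total deductions = $12.12 + $16.36 + $13.79 + $15.15 + $145.05 + $13.96 = $216.43
Net pay = $1,515.14 − $216.43 = $1,298.71

$1,298.71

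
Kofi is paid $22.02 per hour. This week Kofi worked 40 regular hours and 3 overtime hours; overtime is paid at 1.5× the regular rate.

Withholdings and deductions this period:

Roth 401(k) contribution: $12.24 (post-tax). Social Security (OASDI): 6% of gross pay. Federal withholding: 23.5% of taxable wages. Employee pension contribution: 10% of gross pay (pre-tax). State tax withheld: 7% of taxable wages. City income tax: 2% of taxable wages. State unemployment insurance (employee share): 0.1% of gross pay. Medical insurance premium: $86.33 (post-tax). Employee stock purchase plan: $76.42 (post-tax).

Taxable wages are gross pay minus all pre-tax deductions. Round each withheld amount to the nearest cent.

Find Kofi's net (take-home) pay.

Regular pay: 40 × $22.02 = $880.80
Overtime pay: 3 × $22.02 × 1.5 = $99.09
Gross pay = $880.80 + $99.09 = $979.89
Employee pension contribution: $979.89 × 0.1 = $97.99
Taxable wages = $979.89 − $97.99 = $881.90
Federal withholding: $881.90 × 0.235 = $207.25
State tax withheld: $881.90 × 0.07 = $61.73
City income tax: $881.90 × 0.02 = $17.64
Social Security (OASDI): $979.89 × 0.06 = $58.79
State unemployment insurance (employee share): $979.89 × 0.001 = $0.98
Roth 401(k) contribution: $12.24
Medical insurance premium: $86.33
Employee stock purchase plan: $76.42
Total deductions = $97.99 + $207.25 + $61.73 + $17.64 + $58.79 + $0.98 + $12.24 + $86.33 + $76.42 = $619.37
Net pay = $979.89 − $619.37 = $360.52

$360.52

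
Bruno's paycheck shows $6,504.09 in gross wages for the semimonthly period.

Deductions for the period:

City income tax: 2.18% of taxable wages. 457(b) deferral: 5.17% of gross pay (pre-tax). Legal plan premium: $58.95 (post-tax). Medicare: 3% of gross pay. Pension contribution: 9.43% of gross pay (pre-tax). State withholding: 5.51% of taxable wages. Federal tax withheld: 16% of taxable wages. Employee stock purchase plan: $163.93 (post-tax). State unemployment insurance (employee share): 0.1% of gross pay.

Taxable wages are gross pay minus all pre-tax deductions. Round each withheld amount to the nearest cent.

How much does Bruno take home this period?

Pension contribution: $6,504.09 × 0.0943 = $613.34
457(b) deferral: $6,504.09 × 0.0517 = $336.26
Pre-tax total = $613.34 + $336.26 = $949.60
Taxable wages = $6,504.09 − $949.60 = $5,554.49
City income tax: $5,554.49 × 0.0218 = $121.09
Federal tax withheld: $5,554.49 × 0.16 = $888.72
State withholding: $5,554.49 × 0.0551 = $306.05
Medicare: $6,504.09 × 0.03 = $195.12
State unemployment insurance (employee share): $6,504.09 × 0.001 = $6.50
Employee stock purchase plan: $163.93
Legal plan premium: $58.95
Total deductions = $613.34 + $336.26 + $121.09 + $888.72 + $306.05 + $195.12 + $6.50 + $163.93 + $58.95 = $2,689.96
Net pay = $6,504.09 − $2,689.96 = $3,814.13

$3,814.13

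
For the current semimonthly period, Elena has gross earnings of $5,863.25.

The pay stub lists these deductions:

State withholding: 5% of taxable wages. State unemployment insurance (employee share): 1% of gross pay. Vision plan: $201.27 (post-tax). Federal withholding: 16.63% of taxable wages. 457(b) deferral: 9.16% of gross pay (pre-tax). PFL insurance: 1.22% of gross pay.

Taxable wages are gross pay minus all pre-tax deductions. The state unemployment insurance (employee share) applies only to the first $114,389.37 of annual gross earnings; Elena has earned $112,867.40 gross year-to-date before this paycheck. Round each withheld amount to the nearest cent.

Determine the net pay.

$3,886.11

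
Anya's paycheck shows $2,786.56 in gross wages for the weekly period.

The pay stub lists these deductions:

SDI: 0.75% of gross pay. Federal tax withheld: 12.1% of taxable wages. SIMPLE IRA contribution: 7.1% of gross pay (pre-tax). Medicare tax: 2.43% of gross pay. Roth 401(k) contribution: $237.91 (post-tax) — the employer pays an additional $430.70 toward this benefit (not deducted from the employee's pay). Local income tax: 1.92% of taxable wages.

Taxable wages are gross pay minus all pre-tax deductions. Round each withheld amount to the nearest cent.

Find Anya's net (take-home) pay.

$1,899.26

SIMPLE IRA contribution: $2,786.56 × 0.071 = $197.85
Taxable wages = $2,786.56 − $197.85 = $2,588.71
Local income tax: $2,588.71 × 0.0192 = $49.70
Federal tax withheld: $2,588.71 × 0.121 = $313.23
SDI: $2,786.56 × 0.0075 = $20.90
Medicare tax: $2,786.56 × 0.0243 = $67.71
Roth 401(k) contribution: $237.91
(Employer's $430.70 toward Roth 401(k) contribution is not withheld from the employee.)
Total deductions = $197.85 + $49.70 + $313.23 + $20.90 + $67.71 + $237.91 = $887.30
Net pay = $2,786.56 − $887.30 = $1,899.26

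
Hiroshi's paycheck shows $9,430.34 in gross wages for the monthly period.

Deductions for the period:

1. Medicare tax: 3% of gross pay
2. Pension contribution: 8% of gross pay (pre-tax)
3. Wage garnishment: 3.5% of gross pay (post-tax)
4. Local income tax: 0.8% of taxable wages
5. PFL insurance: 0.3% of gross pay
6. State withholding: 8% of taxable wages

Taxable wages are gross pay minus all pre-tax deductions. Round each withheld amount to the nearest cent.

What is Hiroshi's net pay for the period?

$7,271.17

Pension contribution: $9,430.34 × 0.08 = $754.43
Taxable wages = $9,430.34 − $754.43 = $8,675.91
Local income tax: $8,675.91 × 0.008 = $69.41
State withholding: $8,675.91 × 0.08 = $694.07
PFL insurance: $9,430.34 × 0.003 = $28.29
Medicare tax: $9,430.34 × 0.03 = $282.91
Wage garnishment: $9,430.34 × 0.035 = $330.06
Total deductions = $754.43 + $69.41 + $694.07 + $28.29 + $282.91 + $330.06 = $2,159.17
Net pay = $9,430.34 − $2,159.17 = $7,271.17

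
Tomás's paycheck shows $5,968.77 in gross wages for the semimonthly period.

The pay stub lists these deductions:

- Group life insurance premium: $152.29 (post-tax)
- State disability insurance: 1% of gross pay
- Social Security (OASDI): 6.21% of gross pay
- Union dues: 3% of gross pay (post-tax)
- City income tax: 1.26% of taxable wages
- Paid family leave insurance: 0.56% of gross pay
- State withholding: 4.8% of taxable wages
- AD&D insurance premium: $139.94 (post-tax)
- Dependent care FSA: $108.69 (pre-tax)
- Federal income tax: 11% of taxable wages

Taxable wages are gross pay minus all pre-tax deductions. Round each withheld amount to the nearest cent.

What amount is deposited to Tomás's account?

$3,925.28

Dependent care FSA: $108.69
Taxable wages = $5,968.77 − $108.69 = $5,860.08
Federal income tax: $5,860.08 × 0.11 = $644.61
State withholding: $5,860.08 × 0.048 = $281.28
City income tax: $5,860.08 × 0.0126 = $73.84
Paid family leave insurance: $5,968.77 × 0.0056 = $33.43
State disability insurance: $5,968.77 × 0.01 = $59.69
Social Security (OASDI): $5,968.77 × 0.0621 = $370.66
Union dues: $5,968.77 × 0.03 = $179.06
AD&D insurance premium: $139.94
Group life insurance premium: $152.29
Total deductions = $108.69 + $644.61 + $281.28 + $73.84 + $33.43 + $59.69 + $370.66 + $179.06 + $139.94 + $152.29 = $2,043.49
Net pay = $5,968.77 − $2,043.49 = $3,925.28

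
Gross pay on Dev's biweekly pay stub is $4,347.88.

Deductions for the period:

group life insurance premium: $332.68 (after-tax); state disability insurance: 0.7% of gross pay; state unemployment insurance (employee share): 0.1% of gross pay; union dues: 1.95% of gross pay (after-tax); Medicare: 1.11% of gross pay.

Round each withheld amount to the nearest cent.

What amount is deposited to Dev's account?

State unemployment insurance (employee share): $4,347.88 × 0.001 = $4.35
Medicare: $4,347.88 × 0.0111 = $48.26
State disability insurance: $4,347.88 × 0.007 = $30.44
Union dues: $4,347.88 × 0.0195 = $84.78
Group life insurance premium: $332.68
Total deductions = $4.35 + $48.26 + $30.44 + $84.78 + $332.68 = $500.51
Net pay = $4,347.88 − $500.51 = $3,847.37

$3,847.37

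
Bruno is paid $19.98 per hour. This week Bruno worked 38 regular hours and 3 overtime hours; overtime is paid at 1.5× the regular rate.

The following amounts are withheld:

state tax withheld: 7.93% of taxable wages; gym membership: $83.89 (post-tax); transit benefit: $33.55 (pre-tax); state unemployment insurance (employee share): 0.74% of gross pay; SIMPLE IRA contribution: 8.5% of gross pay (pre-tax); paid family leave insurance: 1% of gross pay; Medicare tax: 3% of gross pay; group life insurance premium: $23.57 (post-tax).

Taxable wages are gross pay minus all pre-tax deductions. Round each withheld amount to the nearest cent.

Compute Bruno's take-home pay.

$536.77

Regular pay: 38 × $19.98 = $759.24
Overtime pay: 3 × $19.98 × 1.5 = $89.91
Gross pay = $759.24 + $89.91 = $849.15
SIMPLE IRA contribution: $849.15 × 0.085 = $72.18
Transit benefit: $33.55
Pre-tax total = $72.18 + $33.55 = $105.73
Taxable wages = $849.15 − $105.73 = $743.42
State tax withheld: $743.42 × 0.0793 = $58.95
Paid family leave insurance: $849.15 × 0.01 = $8.49
State unemployment insurance (employee share): $849.15 × 0.0074 = $6.28
Medicare tax: $849.15 × 0.03 = $25.47
Gym membership: $83.89
Group life insurance premium: $23.57
Total deductions = $72.18 + $33.55 + $58.95 + $8.49 + $6.28 + $25.47 + $83.89 + $23.57 = $312.38
Net pay = $849.15 − $312.38 = $536.77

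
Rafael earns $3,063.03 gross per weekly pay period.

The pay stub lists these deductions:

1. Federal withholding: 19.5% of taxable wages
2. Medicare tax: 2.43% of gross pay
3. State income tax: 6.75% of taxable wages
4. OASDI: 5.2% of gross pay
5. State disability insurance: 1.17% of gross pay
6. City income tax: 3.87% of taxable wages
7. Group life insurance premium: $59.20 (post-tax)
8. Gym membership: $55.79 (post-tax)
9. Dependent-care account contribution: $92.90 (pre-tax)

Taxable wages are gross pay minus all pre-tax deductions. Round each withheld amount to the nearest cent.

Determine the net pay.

$1,690.99

Dependent-care account contribution: $92.90
Taxable wages = $3,063.03 − $92.90 = $2,970.13
Federal withholding: $2,970.13 × 0.195 = $579.18
State income tax: $2,970.13 × 0.0675 = $200.48
City income tax: $2,970.13 × 0.0387 = $114.94
Medicare tax: $3,063.03 × 0.0243 = $74.43
OASDI: $3,063.03 × 0.052 = $159.28
State disability insurance: $3,063.03 × 0.0117 = $35.84
Gym membership: $55.79
Group life insurance premium: $59.20
Total deductions = $92.90 + $579.18 + $200.48 + $114.94 + $74.43 + $159.28 + $35.84 + $55.79 + $59.20 = $1,372.04
Net pay = $3,063.03 − $1,372.04 = $1,690.99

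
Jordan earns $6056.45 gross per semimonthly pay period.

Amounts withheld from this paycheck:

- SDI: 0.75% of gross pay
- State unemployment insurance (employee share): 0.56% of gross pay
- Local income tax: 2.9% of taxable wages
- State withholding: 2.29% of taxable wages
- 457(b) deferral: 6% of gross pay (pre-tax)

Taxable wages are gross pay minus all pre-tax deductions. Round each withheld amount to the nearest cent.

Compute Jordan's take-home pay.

$5318.25

457(b) deferral: $6056.45 × 0.06 = $363.39
Taxable wages = $6056.45 − $363.39 = $5693.06
State withholding: $5693.06 × 0.0229 = $130.37
Local income tax: $5693.06 × 0.029 = $165.10
State unemployment insurance (employee share): $6056.45 × 0.0056 = $33.92
SDI: $6056.45 × 0.0075 = $45.42
Total deductions = $363.39 + $130.37 + $165.10 + $33.92 + $45.42 = $738.20
Net pay = $6056.45 − $738.20 = $5318.25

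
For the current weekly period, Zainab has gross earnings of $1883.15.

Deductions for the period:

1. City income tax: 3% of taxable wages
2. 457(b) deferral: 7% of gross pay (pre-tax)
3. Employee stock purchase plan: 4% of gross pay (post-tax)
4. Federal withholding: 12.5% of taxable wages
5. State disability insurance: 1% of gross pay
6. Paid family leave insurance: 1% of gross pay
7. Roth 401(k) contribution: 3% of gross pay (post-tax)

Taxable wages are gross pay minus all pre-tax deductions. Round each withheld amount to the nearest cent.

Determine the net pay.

$1310.39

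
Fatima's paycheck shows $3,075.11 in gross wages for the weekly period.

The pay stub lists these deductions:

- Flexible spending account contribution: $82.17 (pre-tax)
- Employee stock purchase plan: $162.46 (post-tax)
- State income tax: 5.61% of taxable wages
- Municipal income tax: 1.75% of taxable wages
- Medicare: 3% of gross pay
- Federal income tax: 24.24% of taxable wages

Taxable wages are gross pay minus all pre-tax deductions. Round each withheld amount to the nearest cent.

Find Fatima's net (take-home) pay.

Flexible spending account contribution: $82.17
Taxable wages = $3,075.11 − $82.17 = $2,992.94
State income tax: $2,992.94 × 0.0561 = $167.90
Federal income tax: $2,992.94 × 0.2424 = $725.49
Municipal income tax: $2,992.94 × 0.0175 = $52.38
Medicare: $3,075.11 × 0.03 = $92.25
Employee stock purchase plan: $162.46
Total deductions = $82.17 + $167.90 + $725.49 + $52.38 + $92.25 + $162.46 = $1,282.65
Net pay = $3,075.11 − $1,282.65 = $1,792.46

$1,792.46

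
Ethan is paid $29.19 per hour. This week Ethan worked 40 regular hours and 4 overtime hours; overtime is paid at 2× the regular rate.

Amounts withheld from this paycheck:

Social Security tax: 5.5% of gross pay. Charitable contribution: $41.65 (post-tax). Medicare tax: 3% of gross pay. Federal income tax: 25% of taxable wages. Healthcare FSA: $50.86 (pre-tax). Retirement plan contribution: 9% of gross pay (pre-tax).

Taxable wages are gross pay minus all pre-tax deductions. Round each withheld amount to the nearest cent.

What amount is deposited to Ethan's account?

Regular pay: 40 × $29.19 = $1167.60
Overtime pay: 4 × $29.19 × 2 = $233.52
Gross pay = $1167.60 + $233.52 = $1401.12
Retirement plan contribution: $1401.12 × 0.09 = $126.10
Healthcare FSA: $50.86
Pre-tax total = $126.10 + $50.86 = $176.96
Taxable wages = $1401.12 − $176.96 = $1224.16
Federal income tax: $1224.16 × 0.25 = $306.04
Medicare tax: $1401.12 × 0.03 = $42.03
Social Security tax: $1401.12 × 0.055 = $77.06
Charitable contribution: $41.65
Total deductions = $126.10 + $50.86 + $306.04 + $42.03 + $77.06 + $41.65 = $643.74
Net pay = $1401.12 − $643.74 = $757.38

$757.38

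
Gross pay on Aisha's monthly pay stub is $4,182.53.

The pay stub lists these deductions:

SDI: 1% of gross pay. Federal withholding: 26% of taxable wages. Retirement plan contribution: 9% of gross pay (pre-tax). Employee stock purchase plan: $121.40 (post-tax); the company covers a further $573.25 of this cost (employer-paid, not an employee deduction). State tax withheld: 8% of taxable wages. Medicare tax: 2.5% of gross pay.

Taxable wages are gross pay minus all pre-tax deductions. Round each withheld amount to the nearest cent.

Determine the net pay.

Retirement plan contribution: $4,182.53 × 0.09 = $376.43
Taxable wages = $4,182.53 − $376.43 = $3,806.10
State tax withheld: $3,806.10 × 0.08 = $304.49
Federal withholding: $3,806.10 × 0.26 = $989.59
SDI: $4,182.53 × 0.01 = $41.83
Medicare tax: $4,182.53 × 0.025 = $104.56
Employee stock purchase plan: $121.40
(Employer's $573.25 toward employee stock purchase plan is not withheld from the employee.)
Total deductions = $376.43 + $304.49 + $989.59 + $41.83 + $104.56 + $121.40 = $1,938.30
Net pay = $4,182.53 − $1,938.30 = $2,244.23

$2,244.23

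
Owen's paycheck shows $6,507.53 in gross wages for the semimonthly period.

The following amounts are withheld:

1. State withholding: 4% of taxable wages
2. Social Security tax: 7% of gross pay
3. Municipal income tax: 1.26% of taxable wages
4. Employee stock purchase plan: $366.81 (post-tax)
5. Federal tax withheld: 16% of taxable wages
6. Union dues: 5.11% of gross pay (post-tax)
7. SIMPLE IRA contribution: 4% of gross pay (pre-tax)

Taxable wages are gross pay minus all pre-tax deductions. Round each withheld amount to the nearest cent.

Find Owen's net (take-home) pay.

$3,764.19

SIMPLE IRA contribution: $6,507.53 × 0.04 = $260.30
Taxable wages = $6,507.53 − $260.30 = $6,247.23
Federal tax withheld: $6,247.23 × 0.16 = $999.56
Municipal income tax: $6,247.23 × 0.0126 = $78.72
State withholding: $6,247.23 × 0.04 = $249.89
Social Security tax: $6,507.53 × 0.07 = $455.53
Employee stock purchase plan: $366.81
Union dues: $6,507.53 × 0.0511 = $332.53
Total deductions = $260.30 + $999.56 + $78.72 + $249.89 + $455.53 + $366.81 + $332.53 = $2,743.34
Net pay = $6,507.53 − $2,743.34 = $3,764.19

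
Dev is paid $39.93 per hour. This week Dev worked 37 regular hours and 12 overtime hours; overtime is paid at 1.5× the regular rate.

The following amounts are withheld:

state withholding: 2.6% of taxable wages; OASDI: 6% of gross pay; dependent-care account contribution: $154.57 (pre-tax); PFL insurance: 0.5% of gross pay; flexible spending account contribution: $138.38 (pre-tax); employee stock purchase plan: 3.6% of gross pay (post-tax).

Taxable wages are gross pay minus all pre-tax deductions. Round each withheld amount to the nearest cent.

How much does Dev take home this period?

$1631.91

Regular pay: 37 × $39.93 = $1477.41
Overtime pay: 12 × $39.93 × 1.5 = $718.74
Gross pay = $1477.41 + $718.74 = $2196.15
Flexible spending account contribution: $138.38
Dependent-care account contribution: $154.57
Pre-tax total = $138.38 + $154.57 = $292.95
Taxable wages = $2196.15 − $292.95 = $1903.20
State withholding: $1903.20 × 0.026 = $49.48
PFL insurance: $2196.15 × 0.005 = $10.98
OASDI: $2196.15 × 0.06 = $131.77
Employee stock purchase plan: $2196.15 × 0.036 = $79.06
Total deductions = $138.38 + $154.57 + $49.48 + $10.98 + $131.77 + $79.06 = $564.24
Net pay = $2196.15 − $564.24 = $1631.91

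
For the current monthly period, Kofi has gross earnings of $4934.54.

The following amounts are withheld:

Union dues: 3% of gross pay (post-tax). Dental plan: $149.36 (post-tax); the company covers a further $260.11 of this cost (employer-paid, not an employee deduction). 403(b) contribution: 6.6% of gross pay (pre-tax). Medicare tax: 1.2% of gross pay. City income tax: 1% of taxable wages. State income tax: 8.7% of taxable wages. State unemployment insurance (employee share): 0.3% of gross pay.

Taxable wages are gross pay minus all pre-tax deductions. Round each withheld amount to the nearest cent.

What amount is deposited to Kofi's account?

$3790.39

403(b) contribution: $4934.54 × 0.066 = $325.68
Taxable wages = $4934.54 − $325.68 = $4608.86
City income tax: $4608.86 × 0.01 = $46.09
State income tax: $4608.86 × 0.087 = $400.97
Medicare tax: $4934.54 × 0.012 = $59.21
State unemployment insurance (employee share): $4934.54 × 0.003 = $14.80
Union dues: $4934.54 × 0.03 = $148.04
Dental plan: $149.36
(Employer's $260.11 toward dental plan is not withheld from the employee.)
Total deductions = $325.68 + $46.09 + $400.97 + $59.21 + $14.80 + $148.04 + $149.36 = $1144.15
Net pay = $4934.54 − $1144.15 = $3790.39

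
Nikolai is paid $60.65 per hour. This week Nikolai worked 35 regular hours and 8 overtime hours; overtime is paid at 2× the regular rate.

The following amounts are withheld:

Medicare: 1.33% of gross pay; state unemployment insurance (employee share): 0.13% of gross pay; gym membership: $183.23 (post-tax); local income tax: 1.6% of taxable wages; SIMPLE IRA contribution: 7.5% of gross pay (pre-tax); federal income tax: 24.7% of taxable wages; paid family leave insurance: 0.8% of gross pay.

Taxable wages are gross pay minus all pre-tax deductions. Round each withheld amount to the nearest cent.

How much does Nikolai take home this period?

$1855.53

Regular pay: 35 × $60.65 = $2122.75
Overtime pay: 8 × $60.65 × 2 = $970.40
Gross pay = $2122.75 + $970.40 = $3093.15
SIMPLE IRA contribution: $3093.15 × 0.075 = $231.99
Taxable wages = $3093.15 − $231.99 = $2861.16
Local income tax: $2861.16 × 0.016 = $45.78
Federal income tax: $2861.16 × 0.247 = $706.71
State unemployment insurance (employee share): $3093.15 × 0.0013 = $4.02
Paid family leave insurance: $3093.15 × 0.008 = $24.75
Medicare: $3093.15 × 0.0133 = $41.14
Gym membership: $183.23
Total deductions = $231.99 + $45.78 + $706.71 + $4.02 + $24.75 + $41.14 + $183.23 = $1237.62
Net pay = $3093.15 − $1237.62 = $1855.53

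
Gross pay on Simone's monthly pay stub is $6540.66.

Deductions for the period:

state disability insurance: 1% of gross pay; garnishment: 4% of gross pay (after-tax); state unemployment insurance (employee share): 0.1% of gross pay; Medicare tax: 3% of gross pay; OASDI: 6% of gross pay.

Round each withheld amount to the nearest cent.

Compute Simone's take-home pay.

OASDI: $6540.66 × 0.06 = $392.44
Medicare tax: $6540.66 × 0.03 = $196.22
State disability insurance: $6540.66 × 0.01 = $65.41
State unemployment insurance (employee share): $6540.66 × 0.001 = $6.54
Garnishment: $6540.66 × 0.04 = $261.63
Total deductions = $392.44 + $196.22 + $65.41 + $6.54 + $261.63 = $922.24
Net pay = $6540.66 − $922.24 = $5618.42

$5618.42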